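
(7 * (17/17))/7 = 1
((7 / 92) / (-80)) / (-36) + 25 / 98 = 0.26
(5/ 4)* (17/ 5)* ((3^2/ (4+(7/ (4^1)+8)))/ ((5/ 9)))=1377/ 275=5.01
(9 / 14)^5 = 59049 / 537824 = 0.11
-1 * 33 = -33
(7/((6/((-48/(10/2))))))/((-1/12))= 672/5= 134.40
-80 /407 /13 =-0.02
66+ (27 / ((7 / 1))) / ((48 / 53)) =7869 / 112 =70.26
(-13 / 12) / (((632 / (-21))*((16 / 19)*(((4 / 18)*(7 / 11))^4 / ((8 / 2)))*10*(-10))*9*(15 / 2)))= -878767461 / 13873664000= -0.06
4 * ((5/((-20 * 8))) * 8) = -1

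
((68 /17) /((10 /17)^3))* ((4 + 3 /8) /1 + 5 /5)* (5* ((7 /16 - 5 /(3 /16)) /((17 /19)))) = -297266267 /19200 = -15482.62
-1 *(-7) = 7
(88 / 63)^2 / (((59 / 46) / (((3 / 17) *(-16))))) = -5699584 / 1326969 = -4.30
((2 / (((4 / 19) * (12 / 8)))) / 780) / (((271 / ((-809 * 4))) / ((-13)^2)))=-199823 / 12195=-16.39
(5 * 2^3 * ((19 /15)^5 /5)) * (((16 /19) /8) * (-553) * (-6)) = 2306160416 /253125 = 9110.76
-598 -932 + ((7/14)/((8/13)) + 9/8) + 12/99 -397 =-1016369/528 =-1924.94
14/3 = 4.67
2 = 2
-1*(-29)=29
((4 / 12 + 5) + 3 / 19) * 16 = 5008 / 57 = 87.86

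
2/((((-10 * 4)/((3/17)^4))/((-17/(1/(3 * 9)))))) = 2187/98260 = 0.02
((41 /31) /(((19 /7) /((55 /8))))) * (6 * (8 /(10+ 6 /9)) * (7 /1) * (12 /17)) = 2983365 /40052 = 74.49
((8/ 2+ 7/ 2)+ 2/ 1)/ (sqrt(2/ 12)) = 23.27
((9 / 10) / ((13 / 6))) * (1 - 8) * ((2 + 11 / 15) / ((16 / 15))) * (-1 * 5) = 7749 / 208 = 37.25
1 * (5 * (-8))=-40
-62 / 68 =-31 / 34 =-0.91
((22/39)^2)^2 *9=234256/257049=0.91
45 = 45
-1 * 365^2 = -133225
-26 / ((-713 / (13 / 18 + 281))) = 65923 / 6417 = 10.27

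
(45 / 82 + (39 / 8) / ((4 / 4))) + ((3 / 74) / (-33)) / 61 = 44167069 / 8143256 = 5.42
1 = 1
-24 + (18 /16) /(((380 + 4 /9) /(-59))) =-662187 /27392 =-24.17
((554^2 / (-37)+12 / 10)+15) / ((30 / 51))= -26036911 / 1850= -14074.01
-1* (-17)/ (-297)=-17/ 297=-0.06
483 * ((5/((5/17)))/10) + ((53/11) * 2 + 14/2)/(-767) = 69274377/84370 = 821.08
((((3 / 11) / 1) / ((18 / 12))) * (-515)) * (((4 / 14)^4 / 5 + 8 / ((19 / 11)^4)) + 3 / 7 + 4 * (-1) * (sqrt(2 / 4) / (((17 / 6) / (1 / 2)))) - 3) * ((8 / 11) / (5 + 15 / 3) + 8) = 548784 * sqrt(2) / 2057 + 239160295311216 / 189304936205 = 1640.66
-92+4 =-88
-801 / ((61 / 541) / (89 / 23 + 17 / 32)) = -1403591499 / 44896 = -31263.17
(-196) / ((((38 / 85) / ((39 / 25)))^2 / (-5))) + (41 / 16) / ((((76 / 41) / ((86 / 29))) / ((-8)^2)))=638361319 / 52345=12195.27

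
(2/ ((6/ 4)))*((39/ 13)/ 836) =0.00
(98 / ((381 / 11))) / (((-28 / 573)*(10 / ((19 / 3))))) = -279433 / 7620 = -36.67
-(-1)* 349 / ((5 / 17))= 5933 / 5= 1186.60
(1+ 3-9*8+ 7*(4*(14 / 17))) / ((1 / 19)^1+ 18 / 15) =-72580 / 2023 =-35.88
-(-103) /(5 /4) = 412 /5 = 82.40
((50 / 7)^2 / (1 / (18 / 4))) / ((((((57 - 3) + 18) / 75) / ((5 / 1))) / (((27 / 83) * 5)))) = 1944.96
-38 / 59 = -0.64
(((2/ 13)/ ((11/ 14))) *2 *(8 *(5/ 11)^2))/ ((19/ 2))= 22400/ 328757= 0.07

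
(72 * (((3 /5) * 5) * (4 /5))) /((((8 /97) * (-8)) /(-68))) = 89046 /5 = 17809.20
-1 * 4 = -4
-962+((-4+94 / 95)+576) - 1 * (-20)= -35056 / 95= -369.01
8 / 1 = 8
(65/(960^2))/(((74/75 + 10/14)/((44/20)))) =1001/10973184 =0.00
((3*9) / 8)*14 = 189 / 4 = 47.25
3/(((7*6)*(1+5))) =1/84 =0.01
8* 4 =32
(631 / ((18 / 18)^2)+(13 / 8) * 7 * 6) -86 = 2453 / 4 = 613.25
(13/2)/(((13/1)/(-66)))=-33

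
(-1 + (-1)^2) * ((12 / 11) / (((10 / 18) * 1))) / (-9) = 0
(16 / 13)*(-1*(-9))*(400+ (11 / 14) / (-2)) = 402804 / 91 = 4426.42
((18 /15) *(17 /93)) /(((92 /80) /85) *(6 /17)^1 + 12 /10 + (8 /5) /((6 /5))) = 294780 /3410837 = 0.09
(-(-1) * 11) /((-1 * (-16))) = 11 /16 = 0.69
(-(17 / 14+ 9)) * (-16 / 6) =572 / 21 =27.24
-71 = -71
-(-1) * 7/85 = 7/85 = 0.08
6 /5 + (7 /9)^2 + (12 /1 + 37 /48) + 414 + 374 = 5200691 /6480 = 802.58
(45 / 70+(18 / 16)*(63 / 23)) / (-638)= -0.01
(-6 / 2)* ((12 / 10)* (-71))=1278 / 5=255.60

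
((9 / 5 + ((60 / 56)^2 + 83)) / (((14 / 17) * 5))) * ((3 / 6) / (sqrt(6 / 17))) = 1431893 * sqrt(102) / 823200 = 17.57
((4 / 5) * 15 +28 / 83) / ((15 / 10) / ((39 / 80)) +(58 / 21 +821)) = 279552 / 18735341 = 0.01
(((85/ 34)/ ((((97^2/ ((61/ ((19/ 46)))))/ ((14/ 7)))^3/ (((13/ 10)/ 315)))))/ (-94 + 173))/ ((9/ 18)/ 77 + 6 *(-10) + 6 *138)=12637437736352/ 2402240178028811936185665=0.00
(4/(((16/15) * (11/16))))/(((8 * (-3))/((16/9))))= -40/99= -0.40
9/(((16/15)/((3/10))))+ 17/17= 113/32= 3.53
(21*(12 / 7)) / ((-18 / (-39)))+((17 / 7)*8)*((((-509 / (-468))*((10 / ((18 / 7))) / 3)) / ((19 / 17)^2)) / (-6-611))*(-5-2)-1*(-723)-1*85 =503971397218 / 703626183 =716.25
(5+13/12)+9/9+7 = 169/12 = 14.08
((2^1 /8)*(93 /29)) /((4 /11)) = 1023 /464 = 2.20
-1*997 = -997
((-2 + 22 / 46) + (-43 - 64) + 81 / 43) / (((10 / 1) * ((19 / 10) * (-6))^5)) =21971875 / 396715629582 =0.00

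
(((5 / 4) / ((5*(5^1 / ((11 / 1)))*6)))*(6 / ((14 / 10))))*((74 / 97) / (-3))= -0.10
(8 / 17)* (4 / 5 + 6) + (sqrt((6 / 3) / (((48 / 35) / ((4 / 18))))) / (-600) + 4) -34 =-134 / 5 -sqrt(105) / 10800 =-26.80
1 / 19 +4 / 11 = 87 / 209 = 0.42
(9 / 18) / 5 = 1 / 10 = 0.10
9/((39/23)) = 69/13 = 5.31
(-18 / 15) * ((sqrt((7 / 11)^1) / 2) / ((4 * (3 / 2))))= -sqrt(77) / 110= -0.08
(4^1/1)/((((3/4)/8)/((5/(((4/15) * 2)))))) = 400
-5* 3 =-15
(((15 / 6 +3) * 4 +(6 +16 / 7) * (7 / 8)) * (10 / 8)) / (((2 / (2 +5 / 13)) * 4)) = 1395 / 128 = 10.90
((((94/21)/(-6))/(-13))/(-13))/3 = -0.00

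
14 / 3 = 4.67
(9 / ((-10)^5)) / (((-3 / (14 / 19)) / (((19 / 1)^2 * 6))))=1197 / 25000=0.05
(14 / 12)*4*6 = 28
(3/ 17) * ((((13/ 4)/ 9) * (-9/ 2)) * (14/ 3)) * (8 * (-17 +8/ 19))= 57330/ 323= 177.49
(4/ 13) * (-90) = -360/ 13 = -27.69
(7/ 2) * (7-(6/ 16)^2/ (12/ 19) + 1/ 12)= 36883/ 1536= 24.01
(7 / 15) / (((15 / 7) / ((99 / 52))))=539 / 1300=0.41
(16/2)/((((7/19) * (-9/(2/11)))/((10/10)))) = -304/693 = -0.44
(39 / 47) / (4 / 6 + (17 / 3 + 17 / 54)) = 2106 / 16873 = 0.12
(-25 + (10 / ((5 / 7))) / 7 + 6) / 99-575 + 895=31663 / 99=319.83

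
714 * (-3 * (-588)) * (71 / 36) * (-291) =-722845746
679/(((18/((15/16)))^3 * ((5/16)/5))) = 84875/55296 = 1.53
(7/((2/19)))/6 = 133/12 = 11.08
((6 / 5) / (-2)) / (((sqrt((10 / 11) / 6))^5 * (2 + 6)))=-3267 * sqrt(165) / 5000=-8.39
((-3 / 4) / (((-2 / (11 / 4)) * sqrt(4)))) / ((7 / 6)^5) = 8019 / 33614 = 0.24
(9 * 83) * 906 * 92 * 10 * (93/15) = 3860364528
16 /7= 2.29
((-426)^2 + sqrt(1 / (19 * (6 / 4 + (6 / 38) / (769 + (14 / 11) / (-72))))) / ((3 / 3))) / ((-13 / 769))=-139555044 / 13 - 769 * sqrt(10572735839730) / 225677985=-10735014.46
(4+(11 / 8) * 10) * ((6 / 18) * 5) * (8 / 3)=710 / 9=78.89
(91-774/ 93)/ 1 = 2563/ 31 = 82.68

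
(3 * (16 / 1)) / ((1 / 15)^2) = 10800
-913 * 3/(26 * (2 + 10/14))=-19173/494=-38.81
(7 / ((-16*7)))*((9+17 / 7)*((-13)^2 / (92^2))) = -845 / 59248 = -0.01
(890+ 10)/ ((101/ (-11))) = -98.02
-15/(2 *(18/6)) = -5/2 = -2.50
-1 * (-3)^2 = -9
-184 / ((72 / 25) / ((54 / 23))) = -150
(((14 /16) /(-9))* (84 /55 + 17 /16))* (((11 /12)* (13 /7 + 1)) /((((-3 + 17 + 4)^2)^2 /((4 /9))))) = -2279 /816293376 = -0.00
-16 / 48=-1 / 3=-0.33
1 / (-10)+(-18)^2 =3239 / 10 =323.90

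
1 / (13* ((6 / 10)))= 5 / 39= 0.13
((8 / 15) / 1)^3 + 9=30887 / 3375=9.15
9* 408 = 3672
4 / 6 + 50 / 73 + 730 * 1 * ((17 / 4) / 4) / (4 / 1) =1368367 / 7008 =195.26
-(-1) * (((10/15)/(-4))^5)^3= -1/470184984576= -0.00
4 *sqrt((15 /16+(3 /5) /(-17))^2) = 1227 /340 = 3.61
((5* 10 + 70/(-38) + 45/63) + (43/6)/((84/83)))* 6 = 535811/1596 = 335.72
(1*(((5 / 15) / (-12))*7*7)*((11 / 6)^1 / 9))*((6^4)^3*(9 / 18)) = -301771008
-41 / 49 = -0.84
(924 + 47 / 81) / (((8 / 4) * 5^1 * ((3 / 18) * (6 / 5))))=74891 / 162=462.29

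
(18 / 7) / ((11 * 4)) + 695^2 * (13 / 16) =483508097 / 1232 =392457.87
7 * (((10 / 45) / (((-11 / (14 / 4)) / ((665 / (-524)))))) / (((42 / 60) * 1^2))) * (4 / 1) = 46550 / 12969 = 3.59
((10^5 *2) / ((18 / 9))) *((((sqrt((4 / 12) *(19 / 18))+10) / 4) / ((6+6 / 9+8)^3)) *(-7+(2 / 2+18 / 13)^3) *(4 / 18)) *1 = 3753125 *sqrt(114) / 5848414+337781250 / 2924207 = 122.36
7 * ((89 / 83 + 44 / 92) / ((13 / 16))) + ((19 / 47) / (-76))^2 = 11717267697 / 877132048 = 13.36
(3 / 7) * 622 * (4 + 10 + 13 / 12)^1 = 56291 / 14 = 4020.79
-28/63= -4/9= -0.44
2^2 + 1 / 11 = 45 / 11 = 4.09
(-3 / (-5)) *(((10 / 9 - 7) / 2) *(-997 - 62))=18709 / 10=1870.90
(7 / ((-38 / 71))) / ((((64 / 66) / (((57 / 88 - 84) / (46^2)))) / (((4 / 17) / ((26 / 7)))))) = 76555395 / 2274581504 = 0.03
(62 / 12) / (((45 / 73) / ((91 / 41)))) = 18.60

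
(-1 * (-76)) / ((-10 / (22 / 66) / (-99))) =1254 / 5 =250.80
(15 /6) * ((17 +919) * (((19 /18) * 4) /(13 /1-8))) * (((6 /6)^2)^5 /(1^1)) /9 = 1976 /9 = 219.56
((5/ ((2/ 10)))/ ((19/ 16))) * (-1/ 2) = -200/ 19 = -10.53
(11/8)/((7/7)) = 11/8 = 1.38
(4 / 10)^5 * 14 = 448 / 3125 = 0.14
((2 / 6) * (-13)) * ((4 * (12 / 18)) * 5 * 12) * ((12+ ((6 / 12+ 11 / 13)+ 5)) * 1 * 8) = -101760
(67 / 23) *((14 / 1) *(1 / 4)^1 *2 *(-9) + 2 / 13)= -54739 / 299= -183.07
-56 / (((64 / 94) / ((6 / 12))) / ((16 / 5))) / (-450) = 0.29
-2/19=-0.11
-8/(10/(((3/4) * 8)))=-24/5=-4.80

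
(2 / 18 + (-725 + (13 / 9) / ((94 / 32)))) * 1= -102140 / 141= -724.40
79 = 79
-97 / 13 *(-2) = 194 / 13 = 14.92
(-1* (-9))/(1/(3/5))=27/5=5.40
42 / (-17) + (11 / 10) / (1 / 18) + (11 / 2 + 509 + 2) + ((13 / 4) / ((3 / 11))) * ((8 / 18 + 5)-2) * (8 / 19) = 48062483 / 87210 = 551.11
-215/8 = -26.88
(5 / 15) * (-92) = -92 / 3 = -30.67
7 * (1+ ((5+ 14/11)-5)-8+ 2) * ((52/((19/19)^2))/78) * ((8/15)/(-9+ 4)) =4592/2475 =1.86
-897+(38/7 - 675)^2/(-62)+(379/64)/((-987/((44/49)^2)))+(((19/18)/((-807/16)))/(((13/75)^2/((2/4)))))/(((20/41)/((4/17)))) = -615309950048946961/75700308463052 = -8128.24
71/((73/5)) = 355/73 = 4.86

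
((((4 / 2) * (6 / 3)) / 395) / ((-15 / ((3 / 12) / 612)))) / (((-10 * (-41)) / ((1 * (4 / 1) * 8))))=-4 / 185837625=-0.00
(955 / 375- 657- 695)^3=-1036710271472329 / 421875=-2457387310.16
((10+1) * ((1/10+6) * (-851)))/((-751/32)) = 9136336/3755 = 2433.11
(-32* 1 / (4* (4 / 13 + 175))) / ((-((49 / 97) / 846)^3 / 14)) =114944878851364224 / 38303153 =3000924724.17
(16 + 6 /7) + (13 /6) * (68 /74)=14645 /777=18.85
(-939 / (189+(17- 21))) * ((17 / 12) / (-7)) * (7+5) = 15963 / 1295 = 12.33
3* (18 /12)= 4.50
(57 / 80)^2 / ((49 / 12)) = 9747 / 78400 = 0.12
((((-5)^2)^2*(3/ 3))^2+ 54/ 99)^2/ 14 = 18463186328161/ 1694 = 10899165482.98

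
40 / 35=8 / 7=1.14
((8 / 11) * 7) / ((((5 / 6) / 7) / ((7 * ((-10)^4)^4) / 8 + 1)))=20580000000000002352 / 55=374181818181818224.58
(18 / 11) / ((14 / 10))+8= 706 / 77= 9.17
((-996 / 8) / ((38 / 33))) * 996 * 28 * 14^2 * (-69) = 774775408176 / 19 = 40777653061.89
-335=-335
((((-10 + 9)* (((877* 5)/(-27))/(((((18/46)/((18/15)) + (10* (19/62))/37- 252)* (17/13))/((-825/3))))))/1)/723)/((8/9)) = 413558448875/1957875031908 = 0.21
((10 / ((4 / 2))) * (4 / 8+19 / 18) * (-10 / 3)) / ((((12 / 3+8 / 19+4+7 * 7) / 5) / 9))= -66500 / 3273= -20.32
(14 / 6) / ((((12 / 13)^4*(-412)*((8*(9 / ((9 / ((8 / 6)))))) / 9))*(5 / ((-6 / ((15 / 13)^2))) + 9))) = -4826809 / 5786615808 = -0.00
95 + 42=137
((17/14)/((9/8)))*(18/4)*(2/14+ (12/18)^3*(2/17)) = 1142/1323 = 0.86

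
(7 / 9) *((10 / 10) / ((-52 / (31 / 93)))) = -7 / 1404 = -0.00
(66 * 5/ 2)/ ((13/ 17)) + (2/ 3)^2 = 25297/ 117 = 216.21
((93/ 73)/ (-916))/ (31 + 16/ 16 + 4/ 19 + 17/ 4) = -1767/ 46322807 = -0.00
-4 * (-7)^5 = 67228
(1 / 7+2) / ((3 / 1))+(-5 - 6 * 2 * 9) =-112.29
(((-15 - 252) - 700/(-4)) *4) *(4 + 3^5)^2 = -22451312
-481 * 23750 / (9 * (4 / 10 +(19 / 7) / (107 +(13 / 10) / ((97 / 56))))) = -20894781293750 / 6999309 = -2985263.44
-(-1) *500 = 500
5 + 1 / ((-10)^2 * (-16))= 7999 / 1600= 5.00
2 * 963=1926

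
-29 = -29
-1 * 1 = -1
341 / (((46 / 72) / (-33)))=-17613.39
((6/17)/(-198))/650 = -1/364650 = -0.00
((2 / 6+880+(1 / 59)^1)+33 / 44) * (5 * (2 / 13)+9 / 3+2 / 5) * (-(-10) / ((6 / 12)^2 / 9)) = 1322463.75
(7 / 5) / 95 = 7 / 475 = 0.01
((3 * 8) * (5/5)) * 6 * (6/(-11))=-78.55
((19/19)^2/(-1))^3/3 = -1/3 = -0.33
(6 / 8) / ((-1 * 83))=-3 / 332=-0.01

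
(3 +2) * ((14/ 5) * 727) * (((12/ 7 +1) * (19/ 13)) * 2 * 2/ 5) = 2099576/ 65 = 32301.17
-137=-137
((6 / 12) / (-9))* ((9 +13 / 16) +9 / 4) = -193 / 288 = -0.67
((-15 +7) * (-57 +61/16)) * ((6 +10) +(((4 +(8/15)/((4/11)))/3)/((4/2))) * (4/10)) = 1566691/225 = 6963.07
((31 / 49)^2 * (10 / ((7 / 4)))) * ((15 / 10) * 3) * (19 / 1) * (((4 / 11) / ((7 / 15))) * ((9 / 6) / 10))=29579580 / 1294139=22.86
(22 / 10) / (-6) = -0.37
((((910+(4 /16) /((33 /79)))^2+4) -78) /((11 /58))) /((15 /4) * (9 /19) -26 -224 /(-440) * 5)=-1137146733425 /5638842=-201663.17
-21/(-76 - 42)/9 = 7/354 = 0.02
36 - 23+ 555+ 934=1502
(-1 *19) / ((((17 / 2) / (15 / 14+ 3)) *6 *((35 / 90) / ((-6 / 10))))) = 9747 / 4165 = 2.34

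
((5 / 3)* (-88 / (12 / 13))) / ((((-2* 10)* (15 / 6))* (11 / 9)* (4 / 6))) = 39 / 10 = 3.90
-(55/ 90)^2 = -121/ 324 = -0.37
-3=-3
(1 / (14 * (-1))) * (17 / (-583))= 17 / 8162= 0.00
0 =0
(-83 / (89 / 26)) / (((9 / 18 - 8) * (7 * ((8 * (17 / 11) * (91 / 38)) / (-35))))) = -17347 / 31773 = -0.55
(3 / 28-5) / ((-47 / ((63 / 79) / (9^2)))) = 137 / 133668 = 0.00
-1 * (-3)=3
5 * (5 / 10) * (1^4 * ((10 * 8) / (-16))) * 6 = -75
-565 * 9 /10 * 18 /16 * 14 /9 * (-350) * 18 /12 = 3737475 /8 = 467184.38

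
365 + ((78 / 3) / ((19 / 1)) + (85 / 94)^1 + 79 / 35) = 23099309 / 62510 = 369.53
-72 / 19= -3.79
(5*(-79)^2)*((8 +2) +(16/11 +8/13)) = 53859830/143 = 376642.17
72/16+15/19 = 201/38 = 5.29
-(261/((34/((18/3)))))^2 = -613089/289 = -2121.42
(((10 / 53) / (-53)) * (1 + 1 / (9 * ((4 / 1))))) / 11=-185 / 556182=-0.00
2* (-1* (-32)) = 64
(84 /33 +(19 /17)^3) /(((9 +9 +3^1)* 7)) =0.03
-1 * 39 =-39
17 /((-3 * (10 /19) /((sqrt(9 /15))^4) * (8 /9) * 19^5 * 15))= -153 /1303210000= -0.00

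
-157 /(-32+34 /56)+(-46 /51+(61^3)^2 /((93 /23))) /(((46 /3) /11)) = 8468558498874559 /926466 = 9140711584.53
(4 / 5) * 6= 24 / 5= 4.80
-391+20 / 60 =-1172 / 3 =-390.67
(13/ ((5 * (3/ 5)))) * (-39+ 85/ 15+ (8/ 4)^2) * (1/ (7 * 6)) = -572/ 189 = -3.03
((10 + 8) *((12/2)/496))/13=27/1612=0.02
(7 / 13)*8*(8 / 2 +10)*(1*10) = 7840 / 13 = 603.08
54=54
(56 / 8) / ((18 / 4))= 14 / 9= 1.56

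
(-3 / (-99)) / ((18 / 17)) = 17 / 594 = 0.03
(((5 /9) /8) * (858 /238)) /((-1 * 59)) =-715 /168504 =-0.00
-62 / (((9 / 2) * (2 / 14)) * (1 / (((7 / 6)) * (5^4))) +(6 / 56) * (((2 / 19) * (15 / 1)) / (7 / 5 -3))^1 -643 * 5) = 577220000 / 29932626167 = 0.02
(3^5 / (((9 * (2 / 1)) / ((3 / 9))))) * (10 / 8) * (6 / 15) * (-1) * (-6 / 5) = 27 / 10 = 2.70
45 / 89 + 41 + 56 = 97.51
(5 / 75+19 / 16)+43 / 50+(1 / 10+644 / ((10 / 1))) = 66.61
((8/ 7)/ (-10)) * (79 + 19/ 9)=-584/ 63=-9.27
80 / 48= 1.67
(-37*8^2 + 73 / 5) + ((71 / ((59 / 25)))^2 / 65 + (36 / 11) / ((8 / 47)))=-11549801277 / 4977830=-2320.25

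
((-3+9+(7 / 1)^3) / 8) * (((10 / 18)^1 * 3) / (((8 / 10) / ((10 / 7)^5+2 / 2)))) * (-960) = -10191410750 / 16807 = -606378.93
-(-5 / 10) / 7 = 1 / 14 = 0.07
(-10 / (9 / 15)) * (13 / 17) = -650 / 51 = -12.75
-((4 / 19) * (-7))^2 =-784 / 361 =-2.17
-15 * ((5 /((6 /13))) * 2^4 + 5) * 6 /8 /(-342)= 2675 /456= 5.87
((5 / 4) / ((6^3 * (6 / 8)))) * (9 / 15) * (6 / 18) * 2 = 1 / 324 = 0.00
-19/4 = -4.75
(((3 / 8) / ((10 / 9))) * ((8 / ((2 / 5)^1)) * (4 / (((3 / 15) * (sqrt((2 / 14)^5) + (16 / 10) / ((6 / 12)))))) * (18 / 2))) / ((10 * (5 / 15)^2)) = 163364040 / 478063 - 297675 * sqrt(7) / 956126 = 340.90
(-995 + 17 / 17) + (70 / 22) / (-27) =-295253 / 297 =-994.12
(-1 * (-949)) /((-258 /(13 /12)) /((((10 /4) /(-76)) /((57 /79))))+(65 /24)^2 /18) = 50524456320 /278130273167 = 0.18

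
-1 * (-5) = 5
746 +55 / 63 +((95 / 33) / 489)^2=1361414673148 / 1822819383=746.87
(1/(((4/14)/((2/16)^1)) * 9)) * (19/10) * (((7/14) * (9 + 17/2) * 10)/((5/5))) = 8.08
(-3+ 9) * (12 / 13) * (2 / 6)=24 / 13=1.85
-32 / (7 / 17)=-544 / 7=-77.71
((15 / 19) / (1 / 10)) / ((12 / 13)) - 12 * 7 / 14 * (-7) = 1921 / 38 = 50.55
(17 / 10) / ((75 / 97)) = 1649 / 750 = 2.20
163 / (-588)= -163 / 588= -0.28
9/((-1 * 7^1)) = -9/7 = -1.29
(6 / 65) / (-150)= -1 / 1625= -0.00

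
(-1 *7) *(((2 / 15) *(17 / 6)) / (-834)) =119 / 37530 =0.00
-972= -972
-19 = -19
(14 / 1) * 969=13566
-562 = -562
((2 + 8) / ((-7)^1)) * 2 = -20 / 7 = -2.86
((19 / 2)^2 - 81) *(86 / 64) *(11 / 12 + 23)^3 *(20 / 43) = 4373382055 / 55296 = 79090.39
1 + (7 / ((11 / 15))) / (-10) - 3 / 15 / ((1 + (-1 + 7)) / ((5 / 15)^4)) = 2813 / 62370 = 0.05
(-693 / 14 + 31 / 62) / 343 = -1 / 7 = -0.14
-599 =-599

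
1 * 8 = 8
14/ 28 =1/ 2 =0.50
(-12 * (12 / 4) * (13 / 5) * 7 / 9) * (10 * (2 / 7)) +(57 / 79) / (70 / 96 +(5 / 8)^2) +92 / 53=-185099988 / 900205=-205.62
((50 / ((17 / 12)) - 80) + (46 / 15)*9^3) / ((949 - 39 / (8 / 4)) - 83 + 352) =372452 / 203745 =1.83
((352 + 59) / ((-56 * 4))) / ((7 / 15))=-6165 / 1568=-3.93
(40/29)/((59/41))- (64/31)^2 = -5432216/1644271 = -3.30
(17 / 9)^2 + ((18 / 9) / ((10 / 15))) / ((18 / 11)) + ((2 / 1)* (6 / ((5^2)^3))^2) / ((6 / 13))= 213623072147 / 39550781250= 5.40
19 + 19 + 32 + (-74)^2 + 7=5553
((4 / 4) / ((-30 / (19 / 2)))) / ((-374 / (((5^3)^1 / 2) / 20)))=95 / 35904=0.00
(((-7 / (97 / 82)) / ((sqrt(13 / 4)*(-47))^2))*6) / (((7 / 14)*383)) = -27552 / 1066865267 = -0.00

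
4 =4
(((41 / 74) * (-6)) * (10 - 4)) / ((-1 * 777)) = 246 / 9583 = 0.03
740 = 740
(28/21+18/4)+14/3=21/2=10.50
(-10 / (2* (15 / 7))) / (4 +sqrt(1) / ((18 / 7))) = -42 / 79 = -0.53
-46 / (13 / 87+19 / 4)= -16008 / 1705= -9.39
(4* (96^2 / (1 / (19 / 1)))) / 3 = 233472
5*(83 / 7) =415 / 7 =59.29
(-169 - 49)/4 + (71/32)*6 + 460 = 6701/16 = 418.81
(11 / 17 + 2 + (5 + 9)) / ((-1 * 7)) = -283 / 119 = -2.38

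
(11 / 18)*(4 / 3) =22 / 27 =0.81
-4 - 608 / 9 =-71.56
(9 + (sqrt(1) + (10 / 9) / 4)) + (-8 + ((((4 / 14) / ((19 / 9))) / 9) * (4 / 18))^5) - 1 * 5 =-13379020605842629 / 4914742263371514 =-2.72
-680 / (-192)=85 / 24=3.54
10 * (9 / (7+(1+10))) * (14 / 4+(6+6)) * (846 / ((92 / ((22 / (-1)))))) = -721215 / 46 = -15678.59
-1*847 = -847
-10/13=-0.77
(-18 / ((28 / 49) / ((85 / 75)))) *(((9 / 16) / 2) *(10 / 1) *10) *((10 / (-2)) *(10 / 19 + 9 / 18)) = 3132675 / 608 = 5152.43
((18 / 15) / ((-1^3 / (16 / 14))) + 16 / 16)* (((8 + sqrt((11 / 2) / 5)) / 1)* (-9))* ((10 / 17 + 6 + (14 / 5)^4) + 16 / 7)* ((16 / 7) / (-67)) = -78347003904 / 1220865625 - 4896687744* sqrt(110) / 6104328125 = -72.59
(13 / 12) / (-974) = -13 / 11688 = -0.00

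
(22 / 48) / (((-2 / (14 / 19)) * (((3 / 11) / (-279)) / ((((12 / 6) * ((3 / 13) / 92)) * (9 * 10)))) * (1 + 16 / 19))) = 101277 / 2392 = 42.34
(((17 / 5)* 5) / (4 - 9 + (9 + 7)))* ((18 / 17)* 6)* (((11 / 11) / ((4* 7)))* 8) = 216 / 77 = 2.81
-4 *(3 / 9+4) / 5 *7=-364 / 15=-24.27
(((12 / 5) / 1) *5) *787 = 9444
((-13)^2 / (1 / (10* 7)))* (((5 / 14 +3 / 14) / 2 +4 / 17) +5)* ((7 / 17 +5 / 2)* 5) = 274806675 / 289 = 950888.15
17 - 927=-910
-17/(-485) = 17/485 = 0.04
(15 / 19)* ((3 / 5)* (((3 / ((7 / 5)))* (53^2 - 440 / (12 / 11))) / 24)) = 15465 / 152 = 101.74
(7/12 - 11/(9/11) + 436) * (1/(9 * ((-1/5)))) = -76165/324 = -235.08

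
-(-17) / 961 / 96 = 17 / 92256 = 0.00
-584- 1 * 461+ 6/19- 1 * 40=-20609/19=-1084.68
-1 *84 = -84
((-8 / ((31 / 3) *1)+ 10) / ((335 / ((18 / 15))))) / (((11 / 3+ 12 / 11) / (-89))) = -0.62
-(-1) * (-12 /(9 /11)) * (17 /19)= -748 /57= -13.12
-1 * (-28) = 28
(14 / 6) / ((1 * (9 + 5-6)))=7 / 24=0.29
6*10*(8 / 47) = 480 / 47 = 10.21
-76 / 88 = -19 / 22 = -0.86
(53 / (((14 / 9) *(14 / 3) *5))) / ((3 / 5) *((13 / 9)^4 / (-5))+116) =15647985 / 1237492844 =0.01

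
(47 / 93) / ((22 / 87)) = 1363 / 682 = 2.00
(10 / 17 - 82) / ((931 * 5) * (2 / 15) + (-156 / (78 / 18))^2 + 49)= -4152 / 100249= -0.04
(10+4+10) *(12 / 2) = 144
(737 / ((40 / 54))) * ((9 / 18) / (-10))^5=-19899 / 64000000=-0.00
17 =17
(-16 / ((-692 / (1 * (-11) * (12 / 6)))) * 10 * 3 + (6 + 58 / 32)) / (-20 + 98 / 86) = 886445 / 2244848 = 0.39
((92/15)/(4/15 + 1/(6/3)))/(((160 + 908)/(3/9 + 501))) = 3008/801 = 3.76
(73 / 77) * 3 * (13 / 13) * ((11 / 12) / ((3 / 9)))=219 / 28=7.82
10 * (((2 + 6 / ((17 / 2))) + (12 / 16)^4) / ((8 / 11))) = 723415 / 17408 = 41.56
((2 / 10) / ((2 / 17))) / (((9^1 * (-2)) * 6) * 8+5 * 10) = -17 / 8140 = -0.00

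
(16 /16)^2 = 1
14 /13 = 1.08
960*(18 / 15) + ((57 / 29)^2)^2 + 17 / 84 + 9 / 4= 34737285889 / 29705802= 1169.38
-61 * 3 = -183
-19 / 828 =-0.02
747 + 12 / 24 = 1495 / 2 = 747.50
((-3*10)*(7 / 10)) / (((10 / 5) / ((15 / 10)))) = -63 / 4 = -15.75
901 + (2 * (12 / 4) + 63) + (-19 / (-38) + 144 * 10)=4821 / 2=2410.50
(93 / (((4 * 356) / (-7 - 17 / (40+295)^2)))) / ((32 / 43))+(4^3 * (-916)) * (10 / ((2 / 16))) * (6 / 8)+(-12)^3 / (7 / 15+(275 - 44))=-487918206748382817 / 138713691200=-3517448.08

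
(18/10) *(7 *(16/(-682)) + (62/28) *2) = 91611/11935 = 7.68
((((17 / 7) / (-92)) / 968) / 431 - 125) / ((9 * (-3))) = 11195081339 / 2418137568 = 4.63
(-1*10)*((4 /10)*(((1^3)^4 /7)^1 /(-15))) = 4 /105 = 0.04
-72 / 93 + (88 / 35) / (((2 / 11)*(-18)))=-15062 / 9765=-1.54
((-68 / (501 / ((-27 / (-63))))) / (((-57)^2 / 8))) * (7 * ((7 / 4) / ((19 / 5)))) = -4760 / 10309077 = -0.00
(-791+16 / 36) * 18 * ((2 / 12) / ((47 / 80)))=-569200 / 141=-4036.88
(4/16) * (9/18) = 1/8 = 0.12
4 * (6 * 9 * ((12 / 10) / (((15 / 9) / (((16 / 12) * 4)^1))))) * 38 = 787968 / 25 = 31518.72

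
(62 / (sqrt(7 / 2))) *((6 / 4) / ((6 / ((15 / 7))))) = 465 *sqrt(14) / 98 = 17.75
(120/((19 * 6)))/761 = 20/14459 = 0.00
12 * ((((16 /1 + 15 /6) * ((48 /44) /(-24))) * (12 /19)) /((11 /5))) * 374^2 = -7698960 /19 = -405208.42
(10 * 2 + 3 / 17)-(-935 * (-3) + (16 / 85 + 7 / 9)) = -2131129 / 765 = -2785.79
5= 5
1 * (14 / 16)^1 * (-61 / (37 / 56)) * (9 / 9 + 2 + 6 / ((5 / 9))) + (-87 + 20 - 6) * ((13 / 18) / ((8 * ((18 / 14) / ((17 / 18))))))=-4832082283 / 4315680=-1119.66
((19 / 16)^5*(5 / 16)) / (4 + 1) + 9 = 153471043 / 16777216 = 9.15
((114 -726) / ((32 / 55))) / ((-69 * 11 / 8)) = 255 / 23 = 11.09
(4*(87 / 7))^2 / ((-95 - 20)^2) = 121104 / 648025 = 0.19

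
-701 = -701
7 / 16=0.44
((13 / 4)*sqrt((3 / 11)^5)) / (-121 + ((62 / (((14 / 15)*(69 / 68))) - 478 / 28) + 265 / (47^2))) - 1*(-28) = 28 - 41610933*sqrt(33) / 137249741222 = 28.00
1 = 1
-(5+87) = -92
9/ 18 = 1/ 2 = 0.50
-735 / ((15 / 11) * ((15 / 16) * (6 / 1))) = -4312 / 45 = -95.82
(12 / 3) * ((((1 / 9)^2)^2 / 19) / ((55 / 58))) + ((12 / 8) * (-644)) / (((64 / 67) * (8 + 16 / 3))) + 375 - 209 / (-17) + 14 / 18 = 1863262515265 / 5967675648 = 312.23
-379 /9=-42.11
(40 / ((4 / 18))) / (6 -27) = -60 / 7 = -8.57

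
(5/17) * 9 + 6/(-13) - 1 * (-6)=1809/221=8.19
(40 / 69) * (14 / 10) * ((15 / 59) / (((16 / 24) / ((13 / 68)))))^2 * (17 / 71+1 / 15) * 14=60741135 / 3285625394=0.02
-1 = -1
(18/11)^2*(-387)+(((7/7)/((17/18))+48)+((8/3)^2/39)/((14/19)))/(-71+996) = -4844282322746/4674995325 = -1036.21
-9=-9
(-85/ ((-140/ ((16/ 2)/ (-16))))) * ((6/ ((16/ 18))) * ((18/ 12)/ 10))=-1377/ 4480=-0.31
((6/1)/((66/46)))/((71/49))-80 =-60226/781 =-77.11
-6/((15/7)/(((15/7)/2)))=-3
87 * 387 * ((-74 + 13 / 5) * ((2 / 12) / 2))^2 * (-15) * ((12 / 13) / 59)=-4291080381 / 15340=-279731.45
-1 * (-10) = 10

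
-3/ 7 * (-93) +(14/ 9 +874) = 915.41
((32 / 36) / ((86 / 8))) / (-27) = -32 / 10449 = -0.00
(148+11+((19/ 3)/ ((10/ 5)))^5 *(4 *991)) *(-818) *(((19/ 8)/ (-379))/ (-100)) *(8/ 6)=-3814198285211/ 44206560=-86281.27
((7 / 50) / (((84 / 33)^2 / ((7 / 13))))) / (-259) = -121 / 2693600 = -0.00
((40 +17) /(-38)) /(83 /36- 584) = 54 /20941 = 0.00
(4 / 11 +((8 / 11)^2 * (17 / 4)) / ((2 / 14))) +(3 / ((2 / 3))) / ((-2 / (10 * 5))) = -23329 / 242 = -96.40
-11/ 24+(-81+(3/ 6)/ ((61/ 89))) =-118187/ 1464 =-80.73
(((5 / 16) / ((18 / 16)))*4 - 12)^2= 9604 / 81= 118.57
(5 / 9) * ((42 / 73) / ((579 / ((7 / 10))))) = 49 / 126801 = 0.00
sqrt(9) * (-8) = -24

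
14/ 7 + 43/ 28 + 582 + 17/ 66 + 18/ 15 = 586.99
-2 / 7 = -0.29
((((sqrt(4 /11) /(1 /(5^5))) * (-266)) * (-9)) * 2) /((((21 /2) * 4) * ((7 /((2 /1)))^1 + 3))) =1425000 * sqrt(11) /143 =33050.28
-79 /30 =-2.63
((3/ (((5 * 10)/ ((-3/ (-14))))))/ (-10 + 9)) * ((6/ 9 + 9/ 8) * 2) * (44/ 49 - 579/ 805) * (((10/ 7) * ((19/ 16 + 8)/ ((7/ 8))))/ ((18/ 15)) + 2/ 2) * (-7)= 0.78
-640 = -640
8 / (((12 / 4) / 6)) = 16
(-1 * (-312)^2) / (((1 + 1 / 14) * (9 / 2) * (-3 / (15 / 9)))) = 302848 / 27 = 11216.59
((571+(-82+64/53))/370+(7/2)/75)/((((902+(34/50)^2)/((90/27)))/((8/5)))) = 80688400/9954724311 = 0.01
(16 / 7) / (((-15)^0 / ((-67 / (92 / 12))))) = -3216 / 161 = -19.98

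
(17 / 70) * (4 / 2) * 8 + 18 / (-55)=274 / 77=3.56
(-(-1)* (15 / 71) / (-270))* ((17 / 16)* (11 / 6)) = -187 / 122688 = -0.00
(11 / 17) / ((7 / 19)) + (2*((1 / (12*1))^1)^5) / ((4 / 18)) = 5778551 / 3290112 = 1.76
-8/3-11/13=-137/39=-3.51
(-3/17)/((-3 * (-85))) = -0.00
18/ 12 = 3/ 2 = 1.50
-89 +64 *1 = -25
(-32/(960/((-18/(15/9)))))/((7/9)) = 0.46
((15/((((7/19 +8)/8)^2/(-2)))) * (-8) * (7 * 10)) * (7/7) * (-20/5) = -517529600/8427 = -61413.27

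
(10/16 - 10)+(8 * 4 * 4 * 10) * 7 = 71605/8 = 8950.62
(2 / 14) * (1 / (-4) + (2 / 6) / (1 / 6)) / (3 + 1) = 0.06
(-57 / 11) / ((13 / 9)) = -513 / 143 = -3.59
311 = 311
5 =5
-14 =-14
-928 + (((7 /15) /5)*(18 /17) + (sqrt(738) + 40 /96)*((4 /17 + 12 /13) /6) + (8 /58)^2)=-38799484526 /41818725 + 128*sqrt(82) /221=-922.56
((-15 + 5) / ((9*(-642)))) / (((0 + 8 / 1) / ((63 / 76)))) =35 / 195168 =0.00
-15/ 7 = -2.14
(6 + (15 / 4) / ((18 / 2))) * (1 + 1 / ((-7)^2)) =275 / 42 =6.55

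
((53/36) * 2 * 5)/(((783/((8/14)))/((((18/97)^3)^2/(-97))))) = -74183040/16402051749056939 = -0.00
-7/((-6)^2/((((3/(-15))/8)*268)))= 1.30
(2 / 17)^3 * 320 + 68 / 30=205442 / 73695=2.79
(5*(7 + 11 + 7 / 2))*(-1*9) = -1935 / 2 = -967.50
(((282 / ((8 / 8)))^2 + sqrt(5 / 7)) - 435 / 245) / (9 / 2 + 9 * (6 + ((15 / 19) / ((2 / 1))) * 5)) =19 * sqrt(35) / 10143 + 24678397 / 23667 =1042.75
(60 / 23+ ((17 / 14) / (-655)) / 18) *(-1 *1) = -9903209 / 3796380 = -2.61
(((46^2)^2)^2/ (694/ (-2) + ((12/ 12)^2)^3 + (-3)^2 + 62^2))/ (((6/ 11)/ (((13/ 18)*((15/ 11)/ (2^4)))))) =20360856173060/ 31563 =645086214.02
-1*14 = -14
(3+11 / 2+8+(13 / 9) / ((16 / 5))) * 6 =2441 / 24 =101.71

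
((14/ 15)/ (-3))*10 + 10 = 62/ 9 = 6.89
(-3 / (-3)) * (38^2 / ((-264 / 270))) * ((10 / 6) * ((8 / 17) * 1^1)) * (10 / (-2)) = 1083000 / 187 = 5791.44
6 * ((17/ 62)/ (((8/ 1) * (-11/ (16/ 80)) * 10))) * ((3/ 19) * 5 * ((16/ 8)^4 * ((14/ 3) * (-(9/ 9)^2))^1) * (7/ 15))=1666/ 161975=0.01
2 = 2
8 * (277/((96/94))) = 13019/6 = 2169.83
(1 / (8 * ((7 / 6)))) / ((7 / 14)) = 3 / 14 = 0.21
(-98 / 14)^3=-343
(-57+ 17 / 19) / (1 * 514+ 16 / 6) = -1599 / 14725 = -0.11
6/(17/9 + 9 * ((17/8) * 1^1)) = 432/1513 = 0.29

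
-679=-679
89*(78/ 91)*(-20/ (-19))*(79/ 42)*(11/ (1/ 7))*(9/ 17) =13921380/ 2261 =6157.18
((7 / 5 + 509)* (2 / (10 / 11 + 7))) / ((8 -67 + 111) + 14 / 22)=21296 / 8685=2.45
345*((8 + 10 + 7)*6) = 51750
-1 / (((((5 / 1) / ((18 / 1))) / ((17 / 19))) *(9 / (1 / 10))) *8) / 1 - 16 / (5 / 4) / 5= -2.56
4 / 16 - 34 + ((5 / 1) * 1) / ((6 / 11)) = -295 / 12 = -24.58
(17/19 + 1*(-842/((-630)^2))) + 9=37300601/3770550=9.89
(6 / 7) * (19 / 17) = 114 / 119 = 0.96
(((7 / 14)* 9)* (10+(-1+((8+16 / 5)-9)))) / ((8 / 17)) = 1071 / 10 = 107.10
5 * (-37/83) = -185/83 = -2.23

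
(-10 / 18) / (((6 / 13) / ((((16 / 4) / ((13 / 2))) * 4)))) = -80 / 27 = -2.96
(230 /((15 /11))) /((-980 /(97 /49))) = -24541 /72030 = -0.34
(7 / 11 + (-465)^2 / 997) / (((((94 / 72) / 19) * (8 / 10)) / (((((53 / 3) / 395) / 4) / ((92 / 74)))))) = 133319445879 / 3746283332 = 35.59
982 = 982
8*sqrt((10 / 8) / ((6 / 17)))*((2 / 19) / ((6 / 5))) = 1.32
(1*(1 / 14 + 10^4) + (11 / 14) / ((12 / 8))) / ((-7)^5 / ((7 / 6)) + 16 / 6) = -0.69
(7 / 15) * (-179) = -1253 / 15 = -83.53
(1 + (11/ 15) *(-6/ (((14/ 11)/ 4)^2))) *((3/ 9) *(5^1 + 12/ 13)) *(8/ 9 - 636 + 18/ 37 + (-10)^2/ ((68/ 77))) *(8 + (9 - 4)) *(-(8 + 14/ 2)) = -48251246615/ 5661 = -8523449.32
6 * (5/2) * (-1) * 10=-150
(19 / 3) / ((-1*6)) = -19 / 18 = -1.06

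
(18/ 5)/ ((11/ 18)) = 324/ 55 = 5.89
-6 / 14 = -3 / 7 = -0.43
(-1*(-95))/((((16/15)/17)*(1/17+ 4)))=137275/368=373.03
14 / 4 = 7 / 2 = 3.50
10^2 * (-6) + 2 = -598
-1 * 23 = -23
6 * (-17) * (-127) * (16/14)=103632/7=14804.57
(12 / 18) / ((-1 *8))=-1 / 12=-0.08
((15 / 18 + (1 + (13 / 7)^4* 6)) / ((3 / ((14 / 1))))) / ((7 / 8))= 8436856 / 21609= 390.43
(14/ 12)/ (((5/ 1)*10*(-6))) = -7/ 1800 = -0.00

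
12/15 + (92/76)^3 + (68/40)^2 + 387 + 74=319947571/685900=466.46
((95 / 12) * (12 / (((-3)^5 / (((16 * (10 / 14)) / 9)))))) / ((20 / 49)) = -2660 / 2187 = -1.22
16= 16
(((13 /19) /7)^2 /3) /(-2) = -169 /106134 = -0.00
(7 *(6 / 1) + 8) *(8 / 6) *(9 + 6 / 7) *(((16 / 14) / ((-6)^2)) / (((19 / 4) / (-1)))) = -36800 / 8379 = -4.39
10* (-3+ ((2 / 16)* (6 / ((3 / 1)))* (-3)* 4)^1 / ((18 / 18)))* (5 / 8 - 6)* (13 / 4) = 8385 / 8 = 1048.12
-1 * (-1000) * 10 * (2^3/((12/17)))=340000/3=113333.33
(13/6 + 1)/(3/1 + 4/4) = 19/24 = 0.79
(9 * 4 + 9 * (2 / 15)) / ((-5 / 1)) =-186 / 25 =-7.44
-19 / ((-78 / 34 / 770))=248710 / 39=6377.18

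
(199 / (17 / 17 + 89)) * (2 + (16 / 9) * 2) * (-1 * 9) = -110.56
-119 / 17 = -7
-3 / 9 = -1 / 3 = -0.33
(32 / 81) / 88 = 4 / 891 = 0.00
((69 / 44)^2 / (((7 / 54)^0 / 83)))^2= 156153796569 / 3748096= 41662.17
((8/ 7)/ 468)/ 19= 2/ 15561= 0.00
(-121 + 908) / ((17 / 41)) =32267 / 17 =1898.06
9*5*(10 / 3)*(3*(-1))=-450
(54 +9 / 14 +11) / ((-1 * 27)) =-919 / 378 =-2.43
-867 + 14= -853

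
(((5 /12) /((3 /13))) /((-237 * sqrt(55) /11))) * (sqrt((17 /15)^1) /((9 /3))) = -13 * sqrt(561) /76788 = -0.00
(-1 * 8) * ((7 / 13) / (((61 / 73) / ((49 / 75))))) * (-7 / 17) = 1402184 / 1011075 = 1.39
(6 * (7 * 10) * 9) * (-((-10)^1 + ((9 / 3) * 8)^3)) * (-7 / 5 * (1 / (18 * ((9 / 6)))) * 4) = 10830176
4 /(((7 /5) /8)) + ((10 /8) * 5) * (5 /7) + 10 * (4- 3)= 1045 /28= 37.32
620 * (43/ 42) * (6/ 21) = 26660/ 147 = 181.36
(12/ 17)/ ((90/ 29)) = 58/ 255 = 0.23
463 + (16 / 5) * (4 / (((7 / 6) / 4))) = 17741 / 35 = 506.89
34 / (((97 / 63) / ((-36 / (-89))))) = 8.93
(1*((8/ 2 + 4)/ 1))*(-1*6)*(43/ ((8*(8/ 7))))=-903/ 4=-225.75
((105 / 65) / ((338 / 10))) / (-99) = -35 / 72501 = -0.00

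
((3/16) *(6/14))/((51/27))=81/1904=0.04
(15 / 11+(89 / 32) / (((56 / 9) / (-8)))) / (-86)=5451 / 211904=0.03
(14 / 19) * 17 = 238 / 19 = 12.53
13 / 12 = 1.08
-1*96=-96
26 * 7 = 182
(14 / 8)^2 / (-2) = -49 / 32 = -1.53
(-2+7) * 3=15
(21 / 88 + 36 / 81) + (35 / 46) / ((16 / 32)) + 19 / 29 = 1510831 / 528264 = 2.86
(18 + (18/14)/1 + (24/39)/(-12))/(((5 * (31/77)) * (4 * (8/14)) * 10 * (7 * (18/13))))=57761/1339200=0.04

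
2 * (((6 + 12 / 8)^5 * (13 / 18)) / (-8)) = -1096875 / 256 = -4284.67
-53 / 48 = -1.10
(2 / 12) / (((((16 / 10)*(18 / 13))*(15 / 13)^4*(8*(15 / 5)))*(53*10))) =371293 / 111274560000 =0.00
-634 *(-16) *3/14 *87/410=661896/1435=461.25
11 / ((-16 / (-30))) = 165 / 8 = 20.62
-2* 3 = -6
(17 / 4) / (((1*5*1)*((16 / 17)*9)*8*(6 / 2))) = 289 / 69120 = 0.00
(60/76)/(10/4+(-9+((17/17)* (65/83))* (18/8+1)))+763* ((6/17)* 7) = 799366902/424099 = 1884.86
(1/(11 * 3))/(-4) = -0.01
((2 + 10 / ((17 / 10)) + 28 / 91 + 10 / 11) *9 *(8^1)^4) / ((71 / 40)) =32617267200 / 172601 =188974.96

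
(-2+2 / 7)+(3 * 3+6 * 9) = 429 / 7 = 61.29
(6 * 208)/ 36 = 104/ 3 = 34.67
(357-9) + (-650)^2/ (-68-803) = -137.07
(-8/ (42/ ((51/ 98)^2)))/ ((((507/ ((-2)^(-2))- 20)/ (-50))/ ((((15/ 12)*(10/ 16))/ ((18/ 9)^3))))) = 541875/ 4319802368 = 0.00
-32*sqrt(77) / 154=-1.82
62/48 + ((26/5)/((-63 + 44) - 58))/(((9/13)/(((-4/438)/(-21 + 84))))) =494006993/382452840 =1.29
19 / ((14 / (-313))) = -5947 / 14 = -424.79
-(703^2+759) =-494968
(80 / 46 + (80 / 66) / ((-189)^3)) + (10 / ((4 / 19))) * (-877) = -426905996993545 / 10248426342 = -41655.76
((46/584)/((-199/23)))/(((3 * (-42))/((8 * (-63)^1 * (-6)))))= 3174/14527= 0.22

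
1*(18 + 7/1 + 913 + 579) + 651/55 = 84086/55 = 1528.84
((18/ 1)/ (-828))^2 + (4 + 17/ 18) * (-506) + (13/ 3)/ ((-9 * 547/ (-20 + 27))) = -78187217839/ 31251204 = -2501.89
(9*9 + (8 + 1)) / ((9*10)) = 1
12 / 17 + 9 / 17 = 21 / 17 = 1.24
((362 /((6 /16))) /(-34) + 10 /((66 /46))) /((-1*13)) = 4006 /2431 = 1.65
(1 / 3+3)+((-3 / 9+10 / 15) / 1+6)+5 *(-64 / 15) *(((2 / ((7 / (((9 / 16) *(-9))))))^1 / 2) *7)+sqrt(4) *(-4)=109.67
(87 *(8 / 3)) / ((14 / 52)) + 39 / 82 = 494897 / 574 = 862.19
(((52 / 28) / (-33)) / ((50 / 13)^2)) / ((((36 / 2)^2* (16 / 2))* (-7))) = 2197 / 10478160000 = 0.00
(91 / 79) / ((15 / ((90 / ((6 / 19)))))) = 1729 / 79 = 21.89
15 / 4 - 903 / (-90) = 827 / 60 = 13.78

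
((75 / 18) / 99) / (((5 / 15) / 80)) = 1000 / 99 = 10.10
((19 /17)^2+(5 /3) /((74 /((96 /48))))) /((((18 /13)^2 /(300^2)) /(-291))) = -1701429470000 /96237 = -17679577.19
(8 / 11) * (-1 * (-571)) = 4568 / 11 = 415.27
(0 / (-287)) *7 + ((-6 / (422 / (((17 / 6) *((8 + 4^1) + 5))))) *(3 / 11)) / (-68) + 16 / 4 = 74323 / 18568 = 4.00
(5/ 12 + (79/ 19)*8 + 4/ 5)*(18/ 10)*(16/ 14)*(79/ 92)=60.91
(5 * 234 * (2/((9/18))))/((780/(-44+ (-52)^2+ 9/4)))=31947/2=15973.50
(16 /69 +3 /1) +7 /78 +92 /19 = 278269 /34086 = 8.16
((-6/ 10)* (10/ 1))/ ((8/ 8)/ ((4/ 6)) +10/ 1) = -12/ 23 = -0.52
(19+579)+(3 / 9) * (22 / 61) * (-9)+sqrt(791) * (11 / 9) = 11 * sqrt(791) / 9+36412 / 61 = 631.29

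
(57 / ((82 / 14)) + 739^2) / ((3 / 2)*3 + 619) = 44782720 / 51127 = 875.91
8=8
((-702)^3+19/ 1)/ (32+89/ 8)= -2767587112/ 345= -8021991.63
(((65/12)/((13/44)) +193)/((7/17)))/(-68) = -317/42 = -7.55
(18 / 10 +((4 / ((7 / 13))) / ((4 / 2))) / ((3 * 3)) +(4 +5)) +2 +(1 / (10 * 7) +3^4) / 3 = 25337 / 630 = 40.22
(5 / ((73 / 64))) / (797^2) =0.00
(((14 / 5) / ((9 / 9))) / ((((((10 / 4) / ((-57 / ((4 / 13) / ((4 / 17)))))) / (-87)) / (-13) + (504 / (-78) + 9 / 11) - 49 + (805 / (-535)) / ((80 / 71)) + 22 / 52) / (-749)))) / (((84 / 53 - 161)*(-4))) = 313260004649592 / 5291555711168317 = 0.06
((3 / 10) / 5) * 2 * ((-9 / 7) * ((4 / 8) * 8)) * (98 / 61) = -0.99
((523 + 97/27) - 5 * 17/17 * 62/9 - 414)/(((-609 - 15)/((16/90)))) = -211/9477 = -0.02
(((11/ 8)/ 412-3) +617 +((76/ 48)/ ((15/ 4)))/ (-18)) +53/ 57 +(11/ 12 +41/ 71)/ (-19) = 1107158961547/ 1800753120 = 614.83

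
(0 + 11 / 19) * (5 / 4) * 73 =4015 / 76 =52.83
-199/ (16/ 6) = -597/ 8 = -74.62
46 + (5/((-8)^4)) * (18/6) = 188431/4096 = 46.00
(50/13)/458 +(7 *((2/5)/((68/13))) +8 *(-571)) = -2311543963/506090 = -4567.46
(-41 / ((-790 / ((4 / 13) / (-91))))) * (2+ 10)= -984 / 467285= -0.00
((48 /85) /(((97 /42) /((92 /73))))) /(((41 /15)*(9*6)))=10304 /4935457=0.00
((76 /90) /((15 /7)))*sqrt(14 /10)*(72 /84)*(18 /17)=152*sqrt(35) /2125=0.42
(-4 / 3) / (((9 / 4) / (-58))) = 928 / 27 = 34.37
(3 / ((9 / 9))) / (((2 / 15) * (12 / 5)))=75 / 8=9.38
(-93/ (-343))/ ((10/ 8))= 372/ 1715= 0.22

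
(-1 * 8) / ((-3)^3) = 8 / 27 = 0.30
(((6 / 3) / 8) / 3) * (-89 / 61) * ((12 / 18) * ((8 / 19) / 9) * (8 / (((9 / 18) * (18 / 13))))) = -0.04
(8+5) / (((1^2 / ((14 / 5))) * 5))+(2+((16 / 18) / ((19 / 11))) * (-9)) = 2208 / 475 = 4.65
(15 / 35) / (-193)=-0.00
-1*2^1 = -2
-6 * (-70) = 420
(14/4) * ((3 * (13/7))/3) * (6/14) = 39/14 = 2.79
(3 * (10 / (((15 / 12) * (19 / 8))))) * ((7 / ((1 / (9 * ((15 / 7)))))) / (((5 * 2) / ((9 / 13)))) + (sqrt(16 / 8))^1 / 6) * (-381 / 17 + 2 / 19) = -168078240 / 79781-230560 * sqrt(2) / 6137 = -2159.88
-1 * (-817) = 817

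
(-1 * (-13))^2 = 169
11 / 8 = 1.38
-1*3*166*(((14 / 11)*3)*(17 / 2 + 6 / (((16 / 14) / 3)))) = -507213 / 11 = -46110.27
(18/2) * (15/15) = 9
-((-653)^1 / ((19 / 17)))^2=-123232201 / 361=-341363.44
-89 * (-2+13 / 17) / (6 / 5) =3115 / 34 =91.62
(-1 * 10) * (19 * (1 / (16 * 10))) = -19 / 16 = -1.19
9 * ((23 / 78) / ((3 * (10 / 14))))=161 / 130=1.24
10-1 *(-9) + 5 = 24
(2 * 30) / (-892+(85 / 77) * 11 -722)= -420 / 11213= -0.04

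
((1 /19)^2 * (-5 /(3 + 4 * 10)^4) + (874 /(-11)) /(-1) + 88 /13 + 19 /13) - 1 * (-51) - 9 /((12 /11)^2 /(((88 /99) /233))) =102632665521091195 /740193876312462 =138.66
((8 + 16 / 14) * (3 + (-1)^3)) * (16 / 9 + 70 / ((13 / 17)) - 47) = 693632 / 819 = 846.93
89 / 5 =17.80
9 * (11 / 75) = 33 / 25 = 1.32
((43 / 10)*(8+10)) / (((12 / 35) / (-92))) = -20769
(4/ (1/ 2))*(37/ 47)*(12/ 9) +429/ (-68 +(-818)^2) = 792222793/ 94336896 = 8.40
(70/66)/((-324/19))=-0.06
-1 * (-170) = 170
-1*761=-761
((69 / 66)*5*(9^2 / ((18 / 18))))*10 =46575 / 11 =4234.09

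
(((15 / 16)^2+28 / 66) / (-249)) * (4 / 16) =-11009 / 8414208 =-0.00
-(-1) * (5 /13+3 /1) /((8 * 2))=11 /52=0.21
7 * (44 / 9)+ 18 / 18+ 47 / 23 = 7714 / 207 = 37.27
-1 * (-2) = 2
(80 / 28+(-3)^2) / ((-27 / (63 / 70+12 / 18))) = -3901 / 5670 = -0.69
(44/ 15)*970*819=2330328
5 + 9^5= 59054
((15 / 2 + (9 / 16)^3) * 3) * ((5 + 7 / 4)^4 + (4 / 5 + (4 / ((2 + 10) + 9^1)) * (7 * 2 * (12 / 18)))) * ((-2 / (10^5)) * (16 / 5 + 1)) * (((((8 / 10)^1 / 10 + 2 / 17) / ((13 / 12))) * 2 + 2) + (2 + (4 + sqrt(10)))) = -30451855787250051 / 905216000000000-5271223089363 * sqrt(10) / 1310720000000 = -46.36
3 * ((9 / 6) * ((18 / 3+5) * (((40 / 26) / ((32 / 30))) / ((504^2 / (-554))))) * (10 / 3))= -380875 / 733824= -0.52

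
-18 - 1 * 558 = -576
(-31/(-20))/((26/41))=1271/520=2.44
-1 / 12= -0.08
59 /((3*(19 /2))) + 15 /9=71 /19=3.74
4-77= -73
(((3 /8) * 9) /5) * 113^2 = 344763 /40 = 8619.08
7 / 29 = 0.24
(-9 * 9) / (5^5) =-81 / 3125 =-0.03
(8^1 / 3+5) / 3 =23 / 9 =2.56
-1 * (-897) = 897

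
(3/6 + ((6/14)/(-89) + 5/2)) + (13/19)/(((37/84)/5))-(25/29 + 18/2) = 11428828/12701101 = 0.90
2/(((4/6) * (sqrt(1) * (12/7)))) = 7/4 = 1.75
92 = 92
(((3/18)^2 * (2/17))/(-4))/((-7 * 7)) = 1/59976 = 0.00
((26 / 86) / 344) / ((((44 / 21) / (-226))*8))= -30849 / 2603392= -0.01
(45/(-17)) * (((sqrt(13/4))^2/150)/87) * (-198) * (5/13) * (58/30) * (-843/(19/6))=-83457/3230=-25.84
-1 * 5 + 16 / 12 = -11 / 3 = -3.67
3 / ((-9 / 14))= -14 / 3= -4.67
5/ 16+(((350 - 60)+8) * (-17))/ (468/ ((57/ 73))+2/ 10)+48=36328987/ 911344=39.86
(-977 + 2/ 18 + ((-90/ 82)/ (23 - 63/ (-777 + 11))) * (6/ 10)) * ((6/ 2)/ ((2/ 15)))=-21980.64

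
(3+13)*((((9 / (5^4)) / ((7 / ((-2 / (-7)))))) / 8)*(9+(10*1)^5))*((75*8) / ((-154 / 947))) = -834981264 / 1925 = -433756.50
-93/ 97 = -0.96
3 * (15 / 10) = 4.50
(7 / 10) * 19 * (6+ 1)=931 / 10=93.10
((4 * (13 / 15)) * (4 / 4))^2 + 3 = 3379 / 225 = 15.02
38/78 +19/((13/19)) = 1102/39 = 28.26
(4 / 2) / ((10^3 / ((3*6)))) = 9 / 250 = 0.04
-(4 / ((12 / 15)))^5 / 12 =-3125 / 12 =-260.42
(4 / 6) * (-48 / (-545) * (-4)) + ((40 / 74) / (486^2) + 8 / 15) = 355398973 / 1190723085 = 0.30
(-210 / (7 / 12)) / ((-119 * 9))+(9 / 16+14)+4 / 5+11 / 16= 38999 / 2380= 16.39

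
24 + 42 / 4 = 69 / 2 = 34.50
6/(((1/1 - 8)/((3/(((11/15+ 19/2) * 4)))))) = -135/2149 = -0.06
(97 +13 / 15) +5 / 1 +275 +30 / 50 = 5677 / 15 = 378.47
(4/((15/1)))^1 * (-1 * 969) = -1292/5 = -258.40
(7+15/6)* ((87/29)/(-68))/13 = -57/1768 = -0.03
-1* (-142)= 142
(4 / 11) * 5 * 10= 200 / 11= 18.18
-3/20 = -0.15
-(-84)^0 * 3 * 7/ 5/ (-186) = 7/ 310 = 0.02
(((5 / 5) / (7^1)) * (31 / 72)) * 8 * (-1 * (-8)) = 248 / 63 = 3.94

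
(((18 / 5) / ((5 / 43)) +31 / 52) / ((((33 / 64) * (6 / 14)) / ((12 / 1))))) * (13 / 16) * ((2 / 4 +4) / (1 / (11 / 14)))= 123069 / 25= 4922.76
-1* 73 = -73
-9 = -9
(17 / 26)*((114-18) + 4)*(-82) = -69700 / 13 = -5361.54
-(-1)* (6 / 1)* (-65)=-390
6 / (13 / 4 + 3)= 24 / 25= 0.96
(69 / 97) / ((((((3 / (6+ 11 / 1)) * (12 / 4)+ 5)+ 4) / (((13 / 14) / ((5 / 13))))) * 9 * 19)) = 66079 / 62698860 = 0.00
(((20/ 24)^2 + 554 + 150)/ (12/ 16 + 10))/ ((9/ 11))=80.12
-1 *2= -2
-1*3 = -3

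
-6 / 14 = -3 / 7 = -0.43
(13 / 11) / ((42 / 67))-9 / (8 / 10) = -8653 / 924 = -9.36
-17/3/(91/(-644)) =1564/39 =40.10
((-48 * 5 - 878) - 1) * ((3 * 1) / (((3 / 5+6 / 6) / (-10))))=83925 / 4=20981.25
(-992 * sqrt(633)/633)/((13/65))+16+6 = 22 - 4960 * sqrt(633)/633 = -175.14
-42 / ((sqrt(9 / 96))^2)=-448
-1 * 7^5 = -16807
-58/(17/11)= -638/17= -37.53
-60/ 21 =-20/ 7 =-2.86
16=16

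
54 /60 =9 /10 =0.90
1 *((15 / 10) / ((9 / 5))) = 5 / 6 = 0.83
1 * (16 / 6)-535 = -1597 / 3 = -532.33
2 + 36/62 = 80/31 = 2.58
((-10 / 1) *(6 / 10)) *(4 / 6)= -4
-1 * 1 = -1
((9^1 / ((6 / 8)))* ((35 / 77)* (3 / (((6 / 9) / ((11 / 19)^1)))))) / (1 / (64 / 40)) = 432 / 19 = 22.74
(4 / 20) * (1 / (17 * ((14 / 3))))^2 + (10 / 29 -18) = -145008379 / 8213380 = -17.66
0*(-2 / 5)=0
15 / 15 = 1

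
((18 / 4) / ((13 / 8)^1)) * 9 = 324 / 13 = 24.92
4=4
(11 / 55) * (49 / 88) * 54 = 1323 / 220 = 6.01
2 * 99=198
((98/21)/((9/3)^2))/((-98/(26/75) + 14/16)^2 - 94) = 151424/23166020979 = 0.00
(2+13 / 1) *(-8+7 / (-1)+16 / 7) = -1335 / 7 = -190.71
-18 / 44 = -9 / 22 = -0.41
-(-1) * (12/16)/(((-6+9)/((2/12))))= 1/24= 0.04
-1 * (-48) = 48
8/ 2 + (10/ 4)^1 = 13/ 2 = 6.50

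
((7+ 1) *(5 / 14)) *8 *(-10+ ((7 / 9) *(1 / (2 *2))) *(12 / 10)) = -4688 / 21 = -223.24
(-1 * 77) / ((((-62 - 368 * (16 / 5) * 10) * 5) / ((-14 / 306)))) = -539 / 9056070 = -0.00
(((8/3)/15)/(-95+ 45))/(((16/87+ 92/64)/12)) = -7424/282125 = -0.03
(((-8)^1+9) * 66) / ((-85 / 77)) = -5082 / 85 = -59.79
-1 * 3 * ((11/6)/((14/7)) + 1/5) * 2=-67/10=-6.70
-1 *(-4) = 4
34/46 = 17/23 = 0.74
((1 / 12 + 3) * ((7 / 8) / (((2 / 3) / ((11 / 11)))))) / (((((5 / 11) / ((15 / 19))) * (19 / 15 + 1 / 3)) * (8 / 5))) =213675 / 77824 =2.75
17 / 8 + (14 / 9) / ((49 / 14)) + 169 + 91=18905 / 72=262.57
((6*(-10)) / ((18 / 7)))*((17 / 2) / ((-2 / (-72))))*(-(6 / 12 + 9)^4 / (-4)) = -232622985 / 16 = -14538936.56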